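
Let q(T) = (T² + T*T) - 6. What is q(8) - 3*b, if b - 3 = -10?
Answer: 143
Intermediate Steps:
b = -7 (b = 3 - 10 = -7)
q(T) = -6 + 2*T² (q(T) = (T² + T²) - 6 = 2*T² - 6 = -6 + 2*T²)
q(8) - 3*b = (-6 + 2*8²) - 3*(-7) = (-6 + 2*64) + 21 = (-6 + 128) + 21 = 122 + 21 = 143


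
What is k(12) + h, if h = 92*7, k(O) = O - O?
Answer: 644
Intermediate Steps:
k(O) = 0
h = 644
k(12) + h = 0 + 644 = 644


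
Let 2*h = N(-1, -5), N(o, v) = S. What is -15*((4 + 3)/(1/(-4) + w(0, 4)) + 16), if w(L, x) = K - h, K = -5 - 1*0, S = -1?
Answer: -4140/19 ≈ -217.89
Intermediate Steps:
N(o, v) = -1
h = -1/2 (h = (1/2)*(-1) = -1/2 ≈ -0.50000)
K = -5 (K = -5 + 0 = -5)
w(L, x) = -9/2 (w(L, x) = -5 - 1*(-1/2) = -5 + 1/2 = -9/2)
-15*((4 + 3)/(1/(-4) + w(0, 4)) + 16) = -15*((4 + 3)/(1/(-4) - 9/2) + 16) = -15*(7/(-1/4 - 9/2) + 16) = -15*(7/(-19/4) + 16) = -15*(7*(-4/19) + 16) = -15*(-28/19 + 16) = -15*276/19 = -4140/19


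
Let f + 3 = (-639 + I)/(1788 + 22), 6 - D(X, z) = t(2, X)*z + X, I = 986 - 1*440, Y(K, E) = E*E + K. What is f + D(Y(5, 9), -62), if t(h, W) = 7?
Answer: 635217/1810 ≈ 350.95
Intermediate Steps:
Y(K, E) = K + E² (Y(K, E) = E² + K = K + E²)
I = 546 (I = 986 - 440 = 546)
D(X, z) = 6 - X - 7*z (D(X, z) = 6 - (7*z + X) = 6 - (X + 7*z) = 6 + (-X - 7*z) = 6 - X - 7*z)
f = -5523/1810 (f = -3 + (-639 + 546)/(1788 + 22) = -3 - 93/1810 = -5523/1810 ≈ -3.0514)
f + D(Y(5, 9), -62) = -5523/1810 + (6 - (5 + 9²) - 7*(-62)) = -5523/1810 + (6 - (5 + 81) + 434) = -5523/1810 + (6 - 1*86 + 434) = -5523/1810 + (6 - 86 + 434) = -5523/1810 + 354 = 635217/1810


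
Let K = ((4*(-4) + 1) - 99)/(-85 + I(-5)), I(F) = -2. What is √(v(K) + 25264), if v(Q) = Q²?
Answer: 2*√5312117/29 ≈ 158.95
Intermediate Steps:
K = 38/29 (K = ((4*(-4) + 1) - 99)/(-85 - 2) = ((-16 + 1) - 99)/(-87) = (-15 - 99)*(-1/87) = -114*(-1/87) = 38/29 ≈ 1.3103)
√(v(K) + 25264) = √((38/29)² + 25264) = √(1444/841 + 25264) = √(21248468/841) = 2*√5312117/29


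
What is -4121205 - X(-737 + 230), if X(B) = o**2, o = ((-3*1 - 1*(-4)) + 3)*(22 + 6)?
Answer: -4133749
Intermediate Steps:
o = 112 (o = ((-3 + 4) + 3)*28 = (1 + 3)*28 = 4*28 = 112)
X(B) = 12544 (X(B) = 112**2 = 12544)
-4121205 - X(-737 + 230) = -4121205 - 1*12544 = -4121205 - 12544 = -4133749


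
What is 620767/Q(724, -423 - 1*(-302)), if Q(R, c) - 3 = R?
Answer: 620767/727 ≈ 853.88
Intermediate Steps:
Q(R, c) = 3 + R
620767/Q(724, -423 - 1*(-302)) = 620767/(3 + 724) = 620767/727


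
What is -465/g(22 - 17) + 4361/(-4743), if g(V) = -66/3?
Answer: 2109553/104346 ≈ 20.217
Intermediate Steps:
g(V) = -22 (g(V) = -66*1/3 = -22)
-465/g(22 - 17) + 4361/(-4743) = -465/(-22) + 4361/(-4743) = -465*(-1/22) + 4361*(-1/4743) = 465/22 - 4361/4743 = 2109553/104346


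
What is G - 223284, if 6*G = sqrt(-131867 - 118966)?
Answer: -223284 + 11*I*sqrt(2073)/6 ≈ -2.2328e+5 + 83.472*I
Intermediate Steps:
G = 11*I*sqrt(2073)/6 (G = sqrt(-131867 - 118966)/6 = sqrt(-250833)/6 = (11*I*sqrt(2073))/6 = 11*I*sqrt(2073)/6 ≈ 83.472*I)
G - 223284 = 11*I*sqrt(2073)/6 - 223284 = -223284 + 11*I*sqrt(2073)/6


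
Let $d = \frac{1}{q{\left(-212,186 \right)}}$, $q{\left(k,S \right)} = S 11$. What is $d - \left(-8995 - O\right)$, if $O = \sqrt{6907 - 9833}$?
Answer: $\frac{18403771}{2046} + i \sqrt{2926} \approx 8995.0 + 54.093 i$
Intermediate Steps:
$q{\left(k,S \right)} = 11 S$
$O = i \sqrt{2926}$ ($O = \sqrt{-2926} = i \sqrt{2926} \approx 54.093 i$)
$d = \frac{1}{2046}$ ($d = \frac{1}{11 \cdot 186} = \frac{1}{2046} \approx 0.00048876$)
$d - \left(-8995 - O\right) = \frac{1}{2046} - \left(-8995 - i \sqrt{2926}\right) = \frac{1}{2046} + \left(8995 + i \sqrt{2926}\right) = \frac{18403771}{2046} + i \sqrt{2926}$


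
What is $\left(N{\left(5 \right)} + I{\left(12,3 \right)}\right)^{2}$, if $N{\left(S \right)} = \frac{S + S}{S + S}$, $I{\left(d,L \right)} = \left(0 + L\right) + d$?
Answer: $256$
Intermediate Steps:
$I{\left(d,L \right)} = L + d$
$N{\left(S \right)} = 1$ ($N{\left(S \right)} = \frac{2 S}{2 S} = 2 S \frac{1}{2 S} = 1$)
$\left(N{\left(5 \right)} + I{\left(12,3 \right)}\right)^{2} = \left(1 + \left(3 + 12\right)\right)^{2} = \left(1 + 15\right)^{2} = 16^{2} = 256$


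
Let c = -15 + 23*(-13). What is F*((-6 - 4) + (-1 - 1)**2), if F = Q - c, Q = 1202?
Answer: -9096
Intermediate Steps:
c = -314 (c = -15 - 299 = -314)
F = 1516 (F = 1202 - 1*(-314) = 1202 + 314 = 1516)
F*((-6 - 4) + (-1 - 1)**2) = 1516*((-6 - 4) + (-1 - 1)**2) = 1516*(-10 + (-2)**2) = 1516*(-10 + 4) = 1516*(-6) = -9096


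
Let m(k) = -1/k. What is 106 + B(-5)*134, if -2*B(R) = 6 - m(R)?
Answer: -1413/5 ≈ -282.60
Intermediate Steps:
B(R) = -3 - 1/(2*R) (B(R) = -(6 - (-1)/R)/2 = -(6 + 1/R)/2 = -3 - 1/(2*R))
106 + B(-5)*134 = 106 + (-3 - ½/(-5))*134 = 106 + (-3 - ½*(-⅕))*134 = 106 + (-3 + ⅒)*134 = 106 - 29/10*134 = 106 - 1943/5 = -1413/5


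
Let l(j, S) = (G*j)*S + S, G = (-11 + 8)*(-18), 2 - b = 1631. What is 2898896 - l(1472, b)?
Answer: 132386477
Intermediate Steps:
b = -1629 (b = 2 - 1*1631 = 2 - 1631 = -1629)
G = 54 (G = -3*(-18) = 54)
l(j, S) = S + 54*S*j (l(j, S) = (54*j)*S + S = 54*S*j + S = S + 54*S*j)
2898896 - l(1472, b) = 2898896 - (-1629)*(1 + 54*1472) = 2898896 - (-1629)*(1 + 79488) = 2898896 - (-1629)*79489 = 2898896 - 1*(-129487581) = 2898896 + 129487581 = 132386477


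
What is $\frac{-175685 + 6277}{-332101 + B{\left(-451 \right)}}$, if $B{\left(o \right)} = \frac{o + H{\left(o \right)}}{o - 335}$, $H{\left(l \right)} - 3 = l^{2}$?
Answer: $\frac{44384896}{87078113} \approx 0.50971$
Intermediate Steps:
$H{\left(l \right)} = 3 + l^{2}$
$B{\left(o \right)} = \frac{3 + o + o^{2}}{-335 + o}$ ($B{\left(o \right)} = \frac{o + \left(3 + o^{2}\right)}{o - 335} = \frac{3 + o + o^{2}}{-335 + o}$)
$\frac{-175685 + 6277}{-332101 + B{\left(-451 \right)}} = \frac{-175685 + 6277}{-332101 + \frac{3 - 451 + \left(-451\right)^{2}}{-335 - 451}} = - \frac{169408}{-332101 + \frac{3 - 451 + 203401}{-786}} = - \frac{169408}{-332101 - \frac{67651}{262}} = - \frac{169408}{- \frac{87078113}{262}} = \left(-169408\right) \left(- \frac{262}{87078113}\right) = \frac{44384896}{87078113}$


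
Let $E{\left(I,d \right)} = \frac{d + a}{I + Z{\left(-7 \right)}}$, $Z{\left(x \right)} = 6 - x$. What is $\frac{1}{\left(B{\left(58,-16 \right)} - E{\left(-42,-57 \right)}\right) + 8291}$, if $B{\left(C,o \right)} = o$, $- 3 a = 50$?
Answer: $\frac{87}{719704} \approx 0.00012088$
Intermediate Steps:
$a = - \frac{50}{3}$ ($a = \left(- \frac{1}{3}\right) 50 = - \frac{50}{3} \approx -16.667$)
$E{\left(I,d \right)} = \frac{- \frac{50}{3} + d}{13 + I}$ ($E{\left(I,d \right)} = \frac{d - \frac{50}{3}}{I + \left(6 - -7\right)} = \frac{- \frac{50}{3} + d}{I + \left(6 + 7\right)} = \frac{- \frac{50}{3} + d}{I + 13} = \frac{- \frac{50}{3} + d}{13 + I}$)
$\frac{1}{\left(B{\left(58,-16 \right)} - E{\left(-42,-57 \right)}\right) + 8291} = \frac{1}{\left(-16 - \frac{- \frac{50}{3} - 57}{13 - 42}\right) + 8291} = \frac{1}{\left(-16 - \frac{1}{-29} \left(- \frac{221}{3}\right)\right) + 8291} = \frac{1}{\left(-16 - \left(- \frac{1}{29}\right) \left(- \frac{221}{3}\right)\right) + 8291} = \frac{1}{\left(-16 - \frac{221}{87}\right) + 8291} = \frac{1}{- \frac{1613}{87} + 8291} = \frac{1}{\frac{719704}{87}} = \frac{87}{719704}$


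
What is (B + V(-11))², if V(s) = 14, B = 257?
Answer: 73441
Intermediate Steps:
(B + V(-11))² = (257 + 14)² = 271² = 73441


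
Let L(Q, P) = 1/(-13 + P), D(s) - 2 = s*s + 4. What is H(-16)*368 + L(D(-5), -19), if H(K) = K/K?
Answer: 11775/32 ≈ 367.97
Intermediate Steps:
D(s) = 6 + s² (D(s) = 2 + (s*s + 4) = 2 + (s² + 4) = 2 + (4 + s²) = 6 + s²)
H(K) = 1
H(-16)*368 + L(D(-5), -19) = 1*368 + 1/(-13 - 19) = 368 + 1/(-32) = 368 - 1/32 = 11775/32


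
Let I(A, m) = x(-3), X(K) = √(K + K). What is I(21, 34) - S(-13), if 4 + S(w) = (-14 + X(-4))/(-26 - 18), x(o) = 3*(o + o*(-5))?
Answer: 873/22 + I*√2/22 ≈ 39.682 + 0.064282*I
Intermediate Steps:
X(K) = √2*√K (X(K) = √(2*K) = √2*√K)
x(o) = -12*o (x(o) = 3*(o - 5*o) = 3*(-4*o) = -12*o)
I(A, m) = 36 (I(A, m) = -12*(-3) = 36)
S(w) = -81/22 - I*√2/22 (S(w) = -4 + (-14 + √2*√(-4))/(-26 - 18) = -4 + (-14 + √2*(2*I))/(-44) = -4 + (-14 + 2*I*√2)*(-1/44) = -4 + (7/22 - I*√2/22) = -81/22 - I*√2/22)
I(21, 34) - S(-13) = 36 - (-81/22 - I*√2/22) = 36 + (81/22 + I*√2/22) = 873/22 + I*√2/22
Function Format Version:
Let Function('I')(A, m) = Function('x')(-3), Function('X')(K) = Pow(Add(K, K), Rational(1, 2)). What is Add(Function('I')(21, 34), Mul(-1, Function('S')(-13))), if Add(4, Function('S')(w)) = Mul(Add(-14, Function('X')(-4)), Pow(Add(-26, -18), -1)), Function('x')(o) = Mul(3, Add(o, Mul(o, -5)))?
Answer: Add(Rational(873, 22), Mul(Rational(1, 22), I, Pow(2, Rational(1, 2)))) ≈ Add(39.682, Mul(0.064282, I))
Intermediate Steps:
Function('X')(K) = Mul(Pow(2, Rational(1, 2)), Pow(K, Rational(1, 2))) (Function('X')(K) = Pow(Mul(2, K), Rational(1, 2)) = Mul(Pow(2, Rational(1, 2)), Pow(K, Rational(1, 2))))
Function('x')(o) = Mul(-12, o) (Function('x')(o) = Mul(3, Add(o, Mul(-5, o))) = Mul(3, Mul(-4, o)) = Mul(-12, o))
Function('I')(A, m) = 36 (Function('I')(A, m) = Mul(-12, -3) = 36)
Function('S')(w) = Add(Rational(-81, 22), Mul(Rational(-1, 22), I, Pow(2, Rational(1, 2)))) (Function('S')(w) = Add(-4, Mul(Add(-14, Mul(Pow(2, Rational(1, 2)), Pow(-4, Rational(1, 2)))), Pow(Add(-26, -18), -1))) = Add(-4, Mul(Add(-14, Mul(Pow(2, Rational(1, 2)), Mul(2, I))), Pow(-44, -1))) = Add(-4, Mul(Add(-14, Mul(2, I, Pow(2, Rational(1, 2)))), Rational(-1, 44))) = Add(-4, Add(Rational(7, 22), Mul(Rational(-1, 22), I, Pow(2, Rational(1, 2))))) = Add(Rational(-81, 22), Mul(Rational(-1, 22), I, Pow(2, Rational(1, 2)))))
Add(Function('I')(21, 34), Mul(-1, Function('S')(-13))) = Add(36, Mul(-1, Add(Rational(-81, 22), Mul(Rational(-1, 22), I, Pow(2, Rational(1, 2)))))) = Add(36, Add(Rational(81, 22), Mul(Rational(1, 22), I, Pow(2, Rational(1, 2))))) = Add(Rational(873, 22), Mul(Rational(1, 22), I, Pow(2, Rational(1, 2))))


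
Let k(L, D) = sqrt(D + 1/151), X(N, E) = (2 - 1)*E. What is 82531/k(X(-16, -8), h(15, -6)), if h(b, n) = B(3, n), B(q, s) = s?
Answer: -82531*I*sqrt(136655)/905 ≈ -33712.0*I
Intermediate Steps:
h(b, n) = n
X(N, E) = E (X(N, E) = 1*E = E)
k(L, D) = sqrt(1/151 + D) (k(L, D) = sqrt(D + 1/151) = sqrt(1/151 + D))
82531/k(X(-16, -8), h(15, -6)) = 82531/((sqrt(151 + 22801*(-6))/151)) = 82531/((sqrt(151 - 136806)/151)) = 82531/((sqrt(-136655)/151)) = 82531/(((I*sqrt(136655))/151)) = 82531/((I*sqrt(136655)/151)) = 82531*(-I*sqrt(136655)/905) = -82531*I*sqrt(136655)/905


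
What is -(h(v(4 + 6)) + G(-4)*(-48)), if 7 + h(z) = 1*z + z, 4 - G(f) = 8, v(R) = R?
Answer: -205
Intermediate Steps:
G(f) = -4 (G(f) = 4 - 1*8 = 4 - 8 = -4)
h(z) = -7 + 2*z (h(z) = -7 + (1*z + z) = -7 + (z + z) = -7 + 2*z)
-(h(v(4 + 6)) + G(-4)*(-48)) = -((-7 + 2*(4 + 6)) - 4*(-48)) = -((-7 + 2*10) + 192) = -((-7 + 20) + 192) = -(13 + 192) = -1*205 = -205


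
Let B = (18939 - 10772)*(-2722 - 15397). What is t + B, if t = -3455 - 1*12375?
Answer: -147993703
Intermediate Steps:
t = -15830 (t = -3455 - 12375 = -15830)
B = -147977873 (B = 8167*(-18119) = -147977873)
t + B = -15830 - 147977873 = -147993703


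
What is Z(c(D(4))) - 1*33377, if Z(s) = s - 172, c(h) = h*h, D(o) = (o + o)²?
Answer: -29453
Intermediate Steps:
D(o) = 4*o² (D(o) = (2*o)² = 4*o²)
c(h) = h²
Z(s) = -172 + s
Z(c(D(4))) - 1*33377 = (-172 + (4*4²)²) - 1*33377 = (-172 + (4*16)²) - 33377 = (-172 + 64²) - 33377 = (-172 + 4096) - 33377 = 3924 - 33377 = -29453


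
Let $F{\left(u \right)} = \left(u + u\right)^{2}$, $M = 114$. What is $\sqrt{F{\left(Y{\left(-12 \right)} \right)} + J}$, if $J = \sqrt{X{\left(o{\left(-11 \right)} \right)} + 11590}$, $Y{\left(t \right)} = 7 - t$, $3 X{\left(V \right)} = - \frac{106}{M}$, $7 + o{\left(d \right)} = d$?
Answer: $\frac{\sqrt{4691556 + 57 \sqrt{37654903}}}{57} \approx 39.391$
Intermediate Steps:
$o{\left(d \right)} = -7 + d$
$X{\left(V \right)} = - \frac{53}{171}$ ($X{\left(V \right)} = \frac{\left(-106\right) \frac{1}{114}}{3} = \frac{1}{3} \left(- \frac{53}{57}\right) = - \frac{53}{171}$)
$J = \frac{\sqrt{37654903}}{57}$ ($J = \sqrt{- \frac{53}{171} + 11590} = \sqrt{\frac{1981837}{171}} = \frac{\sqrt{37654903}}{57} \approx 107.66$)
$F{\left(u \right)} = 4 u^{2}$ ($F{\left(u \right)} = \left(2 u\right)^{2} = 4 u^{2}$)
$\sqrt{F{\left(Y{\left(-12 \right)} \right)} + J} = \sqrt{4 \left(7 - -12\right)^{2} + \frac{\sqrt{37654903}}{57}} = \sqrt{4 \left(7 + 12\right)^{2} + \frac{\sqrt{37654903}}{57}} = \sqrt{4 \cdot 19^{2} + \frac{\sqrt{37654903}}{57}} = \sqrt{4 \cdot 361 + \frac{\sqrt{37654903}}{57}} = \sqrt{1444 + \frac{\sqrt{37654903}}{57}}$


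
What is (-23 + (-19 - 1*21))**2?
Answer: 3969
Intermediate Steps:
(-23 + (-19 - 1*21))**2 = (-23 + (-19 - 21))**2 = (-23 - 40)**2 = (-63)**2 = 3969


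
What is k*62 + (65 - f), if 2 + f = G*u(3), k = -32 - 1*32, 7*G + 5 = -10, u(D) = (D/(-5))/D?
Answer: -27310/7 ≈ -3901.4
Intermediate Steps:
u(D) = -⅕ (u(D) = (D*(-⅕))/D = (-D/5)/D = -⅕)
G = -15/7 (G = -5/7 + (⅐)*(-10) = -5/7 - 10/7 = -15/7 ≈ -2.1429)
k = -64 (k = -32 - 32 = -64)
f = -11/7 (f = -2 - 15/7*(-⅕) = -2 + 3/7 = -11/7 ≈ -1.5714)
k*62 + (65 - f) = -64*62 + (65 - 1*(-11/7)) = -3968 + (65 + 11/7) = -3968 + 466/7 = -27310/7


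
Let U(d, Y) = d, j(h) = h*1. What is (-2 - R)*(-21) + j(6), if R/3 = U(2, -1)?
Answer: 174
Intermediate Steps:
j(h) = h
R = 6 (R = 3*2 = 6)
(-2 - R)*(-21) + j(6) = (-2 - 1*6)*(-21) + 6 = (-2 - 6)*(-21) + 6 = -8*(-21) + 6 = 168 + 6 = 174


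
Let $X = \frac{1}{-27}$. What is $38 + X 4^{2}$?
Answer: $\frac{1010}{27} \approx 37.407$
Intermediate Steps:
$X = - \frac{1}{27} \approx -0.037037$
$38 + X 4^{2} = 38 - \frac{4^{2}}{27} = 38 - \frac{16}{27} = \frac{1010}{27}$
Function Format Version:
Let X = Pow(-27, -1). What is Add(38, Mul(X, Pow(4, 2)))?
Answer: Rational(1010, 27) ≈ 37.407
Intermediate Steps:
X = Rational(-1, 27) ≈ -0.037037
Add(38, Mul(X, Pow(4, 2))) = Add(38, Mul(Rational(-1, 27), Pow(4, 2))) = Add(38, Mul(Rational(-1, 27), 16)) = Add(38, Rational(-16, 27)) = Rational(1010, 27)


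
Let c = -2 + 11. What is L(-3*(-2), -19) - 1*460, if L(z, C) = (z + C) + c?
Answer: -464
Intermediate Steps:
c = 9
L(z, C) = 9 + C + z (L(z, C) = (z + C) + 9 = (C + z) + 9 = 9 + C + z)
L(-3*(-2), -19) - 1*460 = (9 - 19 - 3*(-2)) - 1*460 = (9 - 19 + 6) - 460 = -4 - 460 = -464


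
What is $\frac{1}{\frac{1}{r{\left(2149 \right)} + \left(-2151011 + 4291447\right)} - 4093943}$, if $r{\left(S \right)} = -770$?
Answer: $- \frac{2139666}{8759670643037} \approx -2.4426 \cdot 10^{-7}$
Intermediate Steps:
$\frac{1}{\frac{1}{r{\left(2149 \right)} + \left(-2151011 + 4291447\right)} - 4093943} = \frac{1}{\frac{1}{-770 + \left(-2151011 + 4291447\right)} - 4093943} = \frac{1}{\frac{1}{-770 + 2140436} - 4093943} = \frac{1}{\frac{1}{2139666} - 4093943} = \frac{1}{- \frac{8759670643037}{2139666}} = - \frac{2139666}{8759670643037}$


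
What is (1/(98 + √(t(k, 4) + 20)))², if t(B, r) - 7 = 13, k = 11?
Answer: 2411/22867524 - 49*√10/11433762 ≈ 9.1881e-5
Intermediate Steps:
t(B, r) = 20 (t(B, r) = 7 + 13 = 20)
(1/(98 + √(t(k, 4) + 20)))² = (1/(98 + √(20 + 20)))² = (1/(98 + √40))² = (1/(98 + 2*√10))² = (98 + 2*√10)⁻²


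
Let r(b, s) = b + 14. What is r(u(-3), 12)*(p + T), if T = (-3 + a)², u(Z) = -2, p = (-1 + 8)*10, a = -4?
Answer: 1428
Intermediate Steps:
p = 70 (p = 7*10 = 70)
r(b, s) = 14 + b
T = 49 (T = (-3 - 4)² = (-7)² = 49)
r(u(-3), 12)*(p + T) = (14 - 2)*(70 + 49) = 12*119 = 1428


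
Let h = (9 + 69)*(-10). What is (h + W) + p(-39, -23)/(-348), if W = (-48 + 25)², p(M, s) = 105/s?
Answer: -669633/2668 ≈ -250.99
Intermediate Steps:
W = 529 (W = (-23)² = 529)
h = -780 (h = 78*(-10) = -780)
(h + W) + p(-39, -23)/(-348) = (-780 + 529) + (105/(-23))/(-348) = -251 + (105*(-1/23))*(-1/348) = -251 - 105/23*(-1/348) = -251 + 35/2668 = -669633/2668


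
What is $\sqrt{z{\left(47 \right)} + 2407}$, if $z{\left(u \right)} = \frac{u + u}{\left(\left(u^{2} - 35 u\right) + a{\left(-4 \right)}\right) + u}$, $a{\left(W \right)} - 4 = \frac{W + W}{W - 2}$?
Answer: $\frac{5 \sqrt{178033}}{43} \approx 49.063$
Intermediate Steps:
$a{\left(W \right)} = 4 + \frac{2 W}{-2 + W}$ ($a{\left(W \right)} = 4 + \frac{W + W}{W - 2} = 4 + \frac{2 W}{-2 + W}$)
$z{\left(u \right)} = \frac{2 u}{\frac{16}{3} + u^{2} - 34 u}$ ($z{\left(u \right)} = \frac{u + u}{\left(\left(u^{2} - 35 u\right) + \frac{2 \left(-4 + 3 \left(-4\right)\right)}{-2 - 4}\right) + u} = \frac{2 u}{\left(\left(u^{2} - 35 u\right) + \frac{2 \left(-4 - 12\right)}{-6}\right) + u} = \frac{2 u}{\left(\left(u^{2} - 35 u\right) + 2 \left(- \frac{1}{6}\right) \left(-16\right)\right) + u} = \frac{2 u}{\left(\left(u^{2} - 35 u\right) + \frac{16}{3}\right) + u} = \frac{2 u}{\left(\frac{16}{3} + u^{2} - 35 u\right) + u} = \frac{2 u}{\frac{16}{3} + u^{2} - 34 u}$)
$\sqrt{z{\left(47 \right)} + 2407} = \sqrt{6 \cdot 47 \frac{1}{16 - 4794 + 3 \cdot 47^{2}} + 2407} = \sqrt{6 \cdot 47 \frac{1}{16 - 4794 + 3 \cdot 2209} + 2407} = \sqrt{6 \cdot 47 \frac{1}{16 - 4794 + 6627} + 2407} = \sqrt{6 \cdot 47 \cdot \frac{1}{1849} + 2407} = \sqrt{\frac{282}{1849} + 2407} = \sqrt{\frac{4450825}{1849}} = \frac{5 \sqrt{178033}}{43}$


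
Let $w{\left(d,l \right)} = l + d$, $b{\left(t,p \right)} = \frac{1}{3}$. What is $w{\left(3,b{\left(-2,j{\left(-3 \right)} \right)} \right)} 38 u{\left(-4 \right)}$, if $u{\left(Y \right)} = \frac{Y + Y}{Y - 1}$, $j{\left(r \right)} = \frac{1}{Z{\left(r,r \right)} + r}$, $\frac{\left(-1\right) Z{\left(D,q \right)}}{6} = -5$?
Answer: $\frac{608}{3} \approx 202.67$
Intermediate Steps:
$Z{\left(D,q \right)} = 30$ ($Z{\left(D,q \right)} = \left(-6\right) \left(-5\right) = 30$)
$j{\left(r \right)} = \frac{1}{30 + r}$
$b{\left(t,p \right)} = \frac{1}{3}$
$u{\left(Y \right)} = \frac{2 Y}{-1 + Y}$
$w{\left(d,l \right)} = d + l$
$w{\left(3,b{\left(-2,j{\left(-3 \right)} \right)} \right)} 38 u{\left(-4 \right)} = \left(3 + \frac{1}{3}\right) 38 \cdot 2 \left(-4\right) \frac{1}{-1 - 4} = \frac{10}{3} \cdot 38 \cdot 2 \left(-4\right) \frac{1}{-5} = \frac{380 \cdot 2 \left(-4\right) \left(- \frac{1}{5}\right)}{3} = \frac{380}{3} \cdot \frac{8}{5} = \frac{608}{3}$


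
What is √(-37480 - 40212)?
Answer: 2*I*√19423 ≈ 278.73*I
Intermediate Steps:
√(-37480 - 40212) = √(-77692) = 2*I*√19423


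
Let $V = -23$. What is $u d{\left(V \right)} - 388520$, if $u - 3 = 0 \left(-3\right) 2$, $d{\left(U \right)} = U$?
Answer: $-388589$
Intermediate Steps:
$u = 3$ ($u = 3 + 0 \left(-3\right) 2 = 3 + 0 \cdot 2 = 3 + 0 = 3$)
$u d{\left(V \right)} - 388520 = 3 \left(-23\right) - 388520 = -69 - 388520 = -388589$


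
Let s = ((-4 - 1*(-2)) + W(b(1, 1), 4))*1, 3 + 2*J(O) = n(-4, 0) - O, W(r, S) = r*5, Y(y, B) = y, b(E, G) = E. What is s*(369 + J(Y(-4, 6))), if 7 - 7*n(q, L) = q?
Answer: 7776/7 ≈ 1110.9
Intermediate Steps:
W(r, S) = 5*r
n(q, L) = 1 - q/7
J(O) = -5/7 - O/2 (J(O) = -3/2 + ((1 - ⅐*(-4)) - O)/2 = -3/2 + ((1 + 4/7) - O)/2 = -3/2 + (11/7 - O)/2 = -3/2 + (11/14 - O/2) = -5/7 - O/2)
s = 3 (s = ((-4 - 1*(-2)) + 5*1)*1 = ((-4 + 2) + 5)*1 = (-2 + 5)*1 = 3*1 = 3)
s*(369 + J(Y(-4, 6))) = 3*(369 + (-5/7 - ½*(-4))) = 3*(369 + (-5/7 + 2)) = 3*(369 + 9/7) = 3*(2592/7) = 7776/7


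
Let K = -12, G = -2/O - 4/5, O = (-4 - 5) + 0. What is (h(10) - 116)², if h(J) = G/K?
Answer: 980128249/72900 ≈ 13445.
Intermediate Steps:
O = -9 (O = -9 + 0 = -9)
G = -26/45 (G = -2/(-9) - 4/5 = -2*(-⅑) - 4*⅕ = 2/9 - ⅘ = -26/45 ≈ -0.57778)
h(J) = 13/270 (h(J) = -26/45/(-12) = -26/45*(-1/12) = 13/270)
(h(10) - 116)² = (13/270 - 116)² = (-31307/270)² = 980128249/72900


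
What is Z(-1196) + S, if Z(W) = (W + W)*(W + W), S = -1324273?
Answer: 4397391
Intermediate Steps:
Z(W) = 4*W² (Z(W) = (2*W)*(2*W) = 4*W²)
Z(-1196) + S = 4*(-1196)² - 1324273 = 4*1430416 - 1324273 = 5721664 - 1324273 = 4397391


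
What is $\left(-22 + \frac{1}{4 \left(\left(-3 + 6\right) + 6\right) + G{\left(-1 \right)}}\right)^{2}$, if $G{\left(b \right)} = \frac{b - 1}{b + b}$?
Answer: $\frac{660969}{1369} \approx 482.81$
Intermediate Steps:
$G{\left(b \right)} = \frac{-1 + b}{2 b}$
$\left(-22 + \frac{1}{4 \left(\left(-3 + 6\right) + 6\right) + G{\left(-1 \right)}}\right)^{2} = \left(-22 + \frac{1}{4 \left(\left(-3 + 6\right) + 6\right) + \frac{-1 - 1}{2 \left(-1\right)}}\right)^{2} = \left(-22 + \frac{1}{4 \left(3 + 6\right) + \frac{1}{2} \left(-1\right) \left(-2\right)}\right)^{2} = \left(-22 + \frac{1}{4 \cdot 9 + 1}\right)^{2} = \left(-22 + \frac{1}{36 + 1}\right)^{2} = \left(-22 + \frac{1}{37}\right)^{2} = \left(- \frac{813}{37}\right)^{2} = \frac{660969}{1369}$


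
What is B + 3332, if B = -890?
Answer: 2442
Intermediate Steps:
B + 3332 = -890 + 3332 = 2442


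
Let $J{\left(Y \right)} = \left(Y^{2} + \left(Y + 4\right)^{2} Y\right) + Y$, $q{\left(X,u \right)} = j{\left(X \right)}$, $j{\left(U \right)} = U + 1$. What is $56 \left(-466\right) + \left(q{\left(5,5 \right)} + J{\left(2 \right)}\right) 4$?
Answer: $-25760$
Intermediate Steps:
$j{\left(U \right)} = 1 + U$
$q{\left(X,u \right)} = 1 + X$
$J{\left(Y \right)} = Y + Y^{2} + Y \left(4 + Y\right)^{2}$ ($J{\left(Y \right)} = \left(Y^{2} + \left(4 + Y\right)^{2} Y\right) + Y = \left(Y^{2} + Y \left(4 + Y\right)^{2}\right) + Y = Y + Y^{2} + Y \left(4 + Y\right)^{2}$)
$56 \left(-466\right) + \left(q{\left(5,5 \right)} + J{\left(2 \right)}\right) 4 = 56 \left(-466\right) + \left(\left(1 + 5\right) + 2 \left(1 + 2 + \left(4 + 2\right)^{2}\right)\right) 4 = -26096 + \left(6 + 2 \left(1 + 2 + 6^{2}\right)\right) 4 = -26096 + \left(6 + 2 \left(1 + 2 + 36\right)\right) 4 = -26096 + \left(6 + 2 \cdot 39\right) 4 = -26096 + \left(6 + 78\right) 4 = -26096 + 84 \cdot 4 = -26096 + 336 = -25760$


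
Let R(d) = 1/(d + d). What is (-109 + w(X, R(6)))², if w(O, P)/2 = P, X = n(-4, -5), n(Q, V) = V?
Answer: 426409/36 ≈ 11845.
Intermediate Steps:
R(d) = 1/(2*d)
X = -5
w(O, P) = 2*P
(-109 + w(X, R(6)))² = (-109 + 2*((½)/6))² = (-109 + 2*((½)*(⅙)))² = (-109 + 2*(1/12))² = (-109 + ⅙)² = (-653/6)² = 426409/36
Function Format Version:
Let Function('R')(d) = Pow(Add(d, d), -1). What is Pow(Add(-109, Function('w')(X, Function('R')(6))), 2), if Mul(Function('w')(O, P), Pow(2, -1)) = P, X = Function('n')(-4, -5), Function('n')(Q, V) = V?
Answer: Rational(426409, 36) ≈ 11845.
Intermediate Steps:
Function('R')(d) = Mul(Rational(1, 2), Pow(d, -1)) (Function('R')(d) = Pow(Mul(2, d), -1) = Mul(Rational(1, 2), Pow(d, -1)))
X = -5
Function('w')(O, P) = Mul(2, P)
Pow(Add(-109, Function('w')(X, Function('R')(6))), 2) = Pow(Add(-109, Mul(2, Mul(Rational(1, 2), Pow(6, -1)))), 2) = Pow(Add(-109, Mul(2, Mul(Rational(1, 2), Rational(1, 6)))), 2) = Pow(Add(-109, Mul(2, Rational(1, 12))), 2) = Pow(Add(-109, Rational(1, 6)), 2) = Pow(Rational(-653, 6), 2) = Rational(426409, 36)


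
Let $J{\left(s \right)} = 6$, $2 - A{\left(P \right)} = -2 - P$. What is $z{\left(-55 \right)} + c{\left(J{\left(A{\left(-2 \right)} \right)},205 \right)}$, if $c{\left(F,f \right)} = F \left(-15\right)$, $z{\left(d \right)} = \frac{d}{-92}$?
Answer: $- \frac{8225}{92} \approx -89.402$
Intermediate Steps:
$z{\left(d \right)} = - \frac{d}{92}$ ($z{\left(d \right)} = d \left(- \frac{1}{92}\right) = - \frac{d}{92}$)
$A{\left(P \right)} = 4 + P$ ($A{\left(P \right)} = 2 - \left(-2 - P\right) = 2 + \left(2 + P\right) = 4 + P$)
$c{\left(F,f \right)} = - 15 F$
$z{\left(-55 \right)} + c{\left(J{\left(A{\left(-2 \right)} \right)},205 \right)} = \left(- \frac{1}{92}\right) \left(-55\right) - 90 = \frac{55}{92} - 90 = - \frac{8225}{92}$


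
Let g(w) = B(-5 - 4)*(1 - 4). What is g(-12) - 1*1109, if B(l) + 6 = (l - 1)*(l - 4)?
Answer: -1481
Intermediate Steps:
B(l) = -6 + (-1 + l)*(-4 + l) (B(l) = -6 + (l - 1)*(l - 4) = -6 + (-1 + l)*(-4 + l))
g(w) = -372 (g(w) = (-2 + (-5 - 4)² - 5*(-5 - 4))*(1 - 4) = (-2 + (-9)² - 5*(-9))*(-3) = (-2 + 81 + 45)*(-3) = 124*(-3) = -372)
g(-12) - 1*1109 = -372 - 1*1109 = -372 - 1109 = -1481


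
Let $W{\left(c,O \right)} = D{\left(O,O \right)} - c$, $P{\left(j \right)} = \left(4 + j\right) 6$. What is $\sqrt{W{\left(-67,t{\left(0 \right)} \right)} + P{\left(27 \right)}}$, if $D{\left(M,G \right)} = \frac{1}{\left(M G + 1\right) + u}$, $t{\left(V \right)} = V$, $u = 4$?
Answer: $\frac{\sqrt{6330}}{5} \approx 15.912$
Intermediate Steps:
$P{\left(j \right)} = 24 + 6 j$
$D{\left(M,G \right)} = \frac{1}{5 + G M}$ ($D{\left(M,G \right)} = \frac{1}{\left(M G + 1\right) + 4} = \frac{1}{\left(G M + 1\right) + 4} = \frac{1}{\left(1 + G M\right) + 4} = \frac{1}{5 + G M}$)
$W{\left(c,O \right)} = \frac{1}{5 + O^{2}} - c$ ($W{\left(c,O \right)} = \frac{1}{5 + O O} - c = \frac{1}{5 + O^{2}} - c$)
$\sqrt{W{\left(-67,t{\left(0 \right)} \right)} + P{\left(27 \right)}} = \sqrt{\frac{1 - - 67 \left(5 + 0^{2}\right)}{5 + 0^{2}} + \left(24 + 6 \cdot 27\right)} = \sqrt{\frac{1 - - 67 \left(5 + 0\right)}{5 + 0} + \left(24 + 162\right)} = \sqrt{\frac{1 - \left(-67\right) 5}{5} + 186} = \sqrt{\frac{1 + 335}{5} + 186} = \sqrt{\frac{1}{5} \cdot 336 + 186} = \sqrt{\frac{336}{5} + 186} = \sqrt{\frac{1266}{5}} = \frac{\sqrt{6330}}{5}$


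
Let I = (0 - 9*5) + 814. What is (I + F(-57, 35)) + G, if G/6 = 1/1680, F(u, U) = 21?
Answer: 221201/280 ≈ 790.00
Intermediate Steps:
I = 769 (I = (0 - 45) + 814 = -45 + 814 = 769)
G = 1/280 (G = 6/1680 = 6*(1/1680) = 1/280 ≈ 0.0035714)
(I + F(-57, 35)) + G = (769 + 21) + 1/280 = 790 + 1/280 = 221201/280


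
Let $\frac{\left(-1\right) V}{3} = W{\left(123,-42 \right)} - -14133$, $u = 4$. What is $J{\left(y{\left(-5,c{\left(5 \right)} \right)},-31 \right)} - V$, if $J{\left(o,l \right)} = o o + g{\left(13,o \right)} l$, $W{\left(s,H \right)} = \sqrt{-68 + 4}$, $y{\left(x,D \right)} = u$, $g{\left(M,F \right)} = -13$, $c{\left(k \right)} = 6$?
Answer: $42818 + 24 i \approx 42818.0 + 24.0 i$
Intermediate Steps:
$y{\left(x,D \right)} = 4$
$W{\left(s,H \right)} = 8 i$ ($W{\left(s,H \right)} = \sqrt{-64} = 8 i$)
$J{\left(o,l \right)} = o^{2} - 13 l$ ($J{\left(o,l \right)} = o o - 13 l = o^{2} - 13 l$)
$V = -42399 - 24 i$ ($V = - 3 \left(8 i - -14133\right) = - 3 \left(8 i + 14133\right) = - 3 \left(14133 + 8 i\right) = -42399 - 24 i \approx -42399.0 - 24.0 i$)
$J{\left(y{\left(-5,c{\left(5 \right)} \right)},-31 \right)} - V = \left(4^{2} - -403\right) - \left(-42399 - 24 i\right) = \left(16 + 403\right) + \left(42399 + 24 i\right) = 419 + \left(42399 + 24 i\right) = 42818 + 24 i$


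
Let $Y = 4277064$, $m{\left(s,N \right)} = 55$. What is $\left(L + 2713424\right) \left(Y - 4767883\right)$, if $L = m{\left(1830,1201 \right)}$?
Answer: $-1331827049301$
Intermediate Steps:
$L = 55$
$\left(L + 2713424\right) \left(Y - 4767883\right) = \left(55 + 2713424\right) \left(4277064 - 4767883\right) = 2713479 \left(-490819\right) = -1331827049301$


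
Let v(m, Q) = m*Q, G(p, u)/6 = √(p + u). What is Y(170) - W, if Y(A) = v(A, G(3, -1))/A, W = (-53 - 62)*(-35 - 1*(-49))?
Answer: 1610 + 6*√2 ≈ 1618.5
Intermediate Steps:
W = -1610 (W = -115*(-35 + 49) = -115*14 = -1610)
G(p, u) = 6*√(p + u)
v(m, Q) = Q*m
Y(A) = 6*√2 (Y(A) = ((6*√(3 - 1))*A)/A = ((6*√2)*A)/A = (6*A*√2)/A = 6*√2)
Y(170) - W = 6*√2 - 1*(-1610) = 6*√2 + 1610 = 1610 + 6*√2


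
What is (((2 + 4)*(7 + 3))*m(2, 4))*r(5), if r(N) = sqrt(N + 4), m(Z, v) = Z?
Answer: 360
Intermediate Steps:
r(N) = sqrt(4 + N)
(((2 + 4)*(7 + 3))*m(2, 4))*r(5) = (((2 + 4)*(7 + 3))*2)*sqrt(4 + 5) = ((6*10)*2)*sqrt(9) = (60*2)*3 = 120*3 = 360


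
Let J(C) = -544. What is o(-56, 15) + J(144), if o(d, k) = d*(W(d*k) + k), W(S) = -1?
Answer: -1328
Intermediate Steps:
o(d, k) = d*(-1 + k)
o(-56, 15) + J(144) = -56*(-1 + 15) - 544 = -56*14 - 544 = -784 - 544 = -1328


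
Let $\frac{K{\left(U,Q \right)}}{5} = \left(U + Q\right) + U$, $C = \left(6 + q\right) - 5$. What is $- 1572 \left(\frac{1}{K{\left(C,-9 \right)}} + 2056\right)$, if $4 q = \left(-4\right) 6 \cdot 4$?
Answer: $- \frac{888807228}{275} \approx -3.232 \cdot 10^{6}$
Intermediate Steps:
$q = -24$ ($q = \frac{\left(-4\right) 6 \cdot 4}{4} = \frac{\left(-24\right) 4}{4} = \frac{1}{4} \left(-96\right) = -24$)
$C = -23$ ($C = \left(6 - 24\right) - 5 = -18 - 5 = -23$)
$K{\left(U,Q \right)} = 5 Q + 10 U$ ($K{\left(U,Q \right)} = 5 \left(\left(U + Q\right) + U\right) = 5 \left(\left(Q + U\right) + U\right) = 5 \left(Q + 2 U\right) = 5 Q + 10 U$)
$- 1572 \left(\frac{1}{K{\left(C,-9 \right)}} + 2056\right) = - 1572 \left(\frac{1}{5 \left(-9\right) + 10 \left(-23\right)} + 2056\right) = - 1572 \left(\frac{1}{-45 - 230} + 2056\right) = - 1572 \left(\frac{1}{-275} + 2056\right) = - 1572 \left(- \frac{1}{275} + 2056\right) = \left(-1572\right) \frac{565399}{275} = - \frac{888807228}{275}$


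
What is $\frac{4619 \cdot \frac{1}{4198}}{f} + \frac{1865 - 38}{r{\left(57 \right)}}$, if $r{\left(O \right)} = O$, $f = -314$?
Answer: $\frac{802678987}{25045268} \approx 32.049$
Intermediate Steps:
$\frac{4619 \cdot \frac{1}{4198}}{f} + \frac{1865 - 38}{r{\left(57 \right)}} = \frac{4619 \cdot \frac{1}{4198}}{-314} + \frac{1865 - 38}{57} = 4619 \cdot \frac{1}{4198} \left(- \frac{1}{314}\right) + \left(1865 - 38\right) \frac{1}{57} = \frac{4619}{4198} \left(- \frac{1}{314}\right) + 1827 \cdot \frac{1}{57} = - \frac{4619}{1318172} + \frac{609}{19} = \frac{802678987}{25045268}$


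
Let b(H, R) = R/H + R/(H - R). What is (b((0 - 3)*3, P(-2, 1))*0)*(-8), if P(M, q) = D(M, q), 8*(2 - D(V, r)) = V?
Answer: 0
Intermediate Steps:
D(V, r) = 2 - V/8
P(M, q) = 2 - M/8
(b((0 - 3)*3, P(-2, 1))*0)*(-8) = (((2 - ⅛*(-2))*(-(2 - ⅛*(-2)) + 2*((0 - 3)*3))/((((0 - 3)*3))*((0 - 3)*3 - (2 - ⅛*(-2)))))*0)*(-8) = (((2 + ¼)*(-(2 + ¼) + 2*(-3*3))/(((-3*3))*(-3*3 - (2 + ¼))))*0)*(-8) = (((9/4)*(-1*9/4 + 2*(-9))/(-9*(-9 - 1*9/4)))*0)*(-8) = (((9/4)*(-⅑)*(-9/4 - 18)/(-9 - 9/4))*0)*(-8) = (((9/4)*(-⅑)*(-81/4)/(-45/4))*0)*(-8) = (((9/4)*(-⅑)*(-4/45)*(-81/4))*0)*(-8) = -9/20*0*(-8) = 0*(-8) = 0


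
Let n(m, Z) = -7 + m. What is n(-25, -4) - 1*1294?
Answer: -1326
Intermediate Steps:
n(-25, -4) - 1*1294 = (-7 - 25) - 1*1294 = -32 - 1294 = -1326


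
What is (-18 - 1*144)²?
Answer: 26244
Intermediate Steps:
(-18 - 1*144)² = (-18 - 144)² = (-162)² = 26244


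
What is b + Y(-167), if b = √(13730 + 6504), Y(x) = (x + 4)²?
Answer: 26569 + √20234 ≈ 26711.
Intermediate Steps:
Y(x) = (4 + x)²
b = √20234 ≈ 142.25
b + Y(-167) = √20234 + (4 - 167)² = √20234 + (-163)² = √20234 + 26569 = 26569 + √20234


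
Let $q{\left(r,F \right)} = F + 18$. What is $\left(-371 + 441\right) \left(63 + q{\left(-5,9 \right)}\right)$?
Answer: $6300$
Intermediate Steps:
$q{\left(r,F \right)} = 18 + F$
$\left(-371 + 441\right) \left(63 + q{\left(-5,9 \right)}\right) = \left(-371 + 441\right) \left(63 + \left(18 + 9\right)\right) = 70 \left(63 + 27\right) = 70 \cdot 90 = 6300$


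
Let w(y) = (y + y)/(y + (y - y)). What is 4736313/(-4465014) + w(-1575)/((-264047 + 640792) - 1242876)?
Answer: -1367425481677/1289095680278 ≈ -1.0608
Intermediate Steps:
w(y) = 2 (w(y) = (2*y)/(y + 0) = (2*y)/y = 2)
4736313/(-4465014) + w(-1575)/((-264047 + 640792) - 1242876) = 4736313/(-4465014) + 2/((-264047 + 640792) - 1242876) = 4736313*(-1/4465014) + 2/(376745 - 1242876) = -1578771/1488338 + 2/(-866131) = -1578771/1488338 + 2*(-1/866131) = -1578771/1488338 - 2/866131 = -1367425481677/1289095680278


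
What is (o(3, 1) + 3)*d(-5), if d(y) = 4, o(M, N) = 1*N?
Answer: 16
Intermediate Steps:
o(M, N) = N
(o(3, 1) + 3)*d(-5) = (1 + 3)*4 = 4*4 = 16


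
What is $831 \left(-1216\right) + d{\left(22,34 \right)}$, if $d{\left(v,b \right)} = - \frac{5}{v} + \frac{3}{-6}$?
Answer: $- \frac{11115464}{11} \approx -1.0105 \cdot 10^{6}$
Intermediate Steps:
$d{\left(v,b \right)} = - \frac{1}{2} - \frac{5}{v}$ ($d{\left(v,b \right)} = - \frac{5}{v} + 3 \left(- \frac{1}{6}\right) = - \frac{5}{v} - \frac{1}{2} = - \frac{1}{2} - \frac{5}{v}$)
$831 \left(-1216\right) + d{\left(22,34 \right)} = 831 \left(-1216\right) + \frac{-10 - 22}{2 \cdot 22} = -1010496 + \frac{1}{2} \cdot \frac{1}{22} \left(-10 - 22\right) = -1010496 + \frac{1}{2} \cdot \frac{1}{22} \left(-32\right) = -1010496 - \frac{8}{11} = - \frac{11115464}{11}$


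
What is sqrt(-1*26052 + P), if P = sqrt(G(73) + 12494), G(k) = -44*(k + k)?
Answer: sqrt(-26052 + sqrt(6070)) ≈ 161.16*I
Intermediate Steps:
G(k) = -88*k
P = sqrt(6070) (P = sqrt(-88*73 + 12494) = sqrt(-6424 + 12494) = sqrt(6070) ≈ 77.910)
sqrt(-1*26052 + P) = sqrt(-1*26052 + sqrt(6070)) = sqrt(-26052 + sqrt(6070))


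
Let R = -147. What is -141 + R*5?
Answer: -876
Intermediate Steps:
-141 + R*5 = -141 - 147*5 = -141 - 735 = -876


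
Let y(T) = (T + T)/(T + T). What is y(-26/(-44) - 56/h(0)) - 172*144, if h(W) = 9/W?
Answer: -24767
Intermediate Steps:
y(T) = 1 (y(T) = (2*T)/((2*T)) = (2*T)*(1/(2*T)) = 1)
y(-26/(-44) - 56/h(0)) - 172*144 = 1 - 172*144 = 1 - 1*24768 = 1 - 24768 = -24767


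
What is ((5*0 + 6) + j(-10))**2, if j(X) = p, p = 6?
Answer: 144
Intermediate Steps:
j(X) = 6
((5*0 + 6) + j(-10))**2 = ((5*0 + 6) + 6)**2 = ((0 + 6) + 6)**2 = (6 + 6)**2 = 12**2 = 144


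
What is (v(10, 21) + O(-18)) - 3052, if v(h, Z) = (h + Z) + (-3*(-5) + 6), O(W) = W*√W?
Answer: -3000 - 54*I*√2 ≈ -3000.0 - 76.368*I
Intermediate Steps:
O(W) = W^(3/2)
v(h, Z) = 21 + Z + h (v(h, Z) = (Z + h) + (15 + 6) = (Z + h) + 21 = 21 + Z + h)
(v(10, 21) + O(-18)) - 3052 = ((21 + 21 + 10) + (-18)^(3/2)) - 3052 = (52 - 54*I*√2) - 3052 = -3000 - 54*I*√2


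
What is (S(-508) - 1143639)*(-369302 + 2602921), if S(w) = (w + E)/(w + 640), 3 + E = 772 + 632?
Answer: -337185906917645/132 ≈ -2.5544e+12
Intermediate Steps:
E = 1401 (E = -3 + (772 + 632) = -3 + 1404 = 1401)
S(w) = (1401 + w)/(640 + w) (S(w) = (w + 1401)/(w + 640) = (1401 + w)/(640 + w))
(S(-508) - 1143639)*(-369302 + 2602921) = ((1401 - 508)/(640 - 508) - 1143639)*(-369302 + 2602921) = (893/132 - 1143639)*2233619 = -150959455/132*2233619 = -337185906917645/132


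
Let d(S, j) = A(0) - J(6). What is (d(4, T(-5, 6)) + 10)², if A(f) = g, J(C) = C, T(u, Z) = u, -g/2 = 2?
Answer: 0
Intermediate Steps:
g = -4 (g = -2*2 = -4)
A(f) = -4
d(S, j) = -10 (d(S, j) = -4 - 1*6 = -4 - 6 = -10)
(d(4, T(-5, 6)) + 10)² = (-10 + 10)² = 0² = 0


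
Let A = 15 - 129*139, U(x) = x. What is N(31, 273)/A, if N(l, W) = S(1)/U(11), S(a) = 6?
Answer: -1/32846 ≈ -3.0445e-5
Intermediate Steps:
N(l, W) = 6/11
A = -17916 (A = 15 - 17931 = -17916)
N(31, 273)/A = (6/11)/(-17916) = (6/11)*(-1/17916) = -1/32846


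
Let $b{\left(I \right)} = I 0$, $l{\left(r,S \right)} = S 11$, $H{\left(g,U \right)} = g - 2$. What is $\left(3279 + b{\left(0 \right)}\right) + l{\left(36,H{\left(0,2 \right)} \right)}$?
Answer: $3257$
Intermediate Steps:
$H{\left(g,U \right)} = -2 + g$
$l{\left(r,S \right)} = 11 S$
$b{\left(I \right)} = 0$
$\left(3279 + b{\left(0 \right)}\right) + l{\left(36,H{\left(0,2 \right)} \right)} = \left(3279 + 0\right) + 11 \left(-2 + 0\right) = 3279 + 11 \left(-2\right) = 3279 - 22 = 3257$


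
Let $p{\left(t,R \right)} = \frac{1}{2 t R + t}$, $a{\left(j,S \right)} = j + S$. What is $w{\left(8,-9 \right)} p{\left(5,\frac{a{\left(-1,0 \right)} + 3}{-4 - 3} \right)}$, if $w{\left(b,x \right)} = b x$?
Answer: $- \frac{168}{5} \approx -33.6$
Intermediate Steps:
$a{\left(j,S \right)} = S + j$
$p{\left(t,R \right)} = \frac{1}{t + 2 R t}$ ($p{\left(t,R \right)} = \frac{1}{2 R t + t} = \frac{1}{t + 2 R t}$)
$w{\left(8,-9 \right)} p{\left(5,\frac{a{\left(-1,0 \right)} + 3}{-4 - 3} \right)} = 8 \left(-9\right) \frac{1}{5 \left(1 + 2 \frac{\left(0 - 1\right) + 3}{-4 - 3}\right)} = - 72 \frac{1}{5 \left(1 + 2 \frac{-1 + 3}{-7}\right)} = - 72 \frac{1}{5 \left(1 + 2 \cdot 2 \left(- \frac{1}{7}\right)\right)} = - 72 \frac{1}{5 \left(1 + 2 \left(- \frac{2}{7}\right)\right)} = - 72 \frac{1}{5 \left(1 - \frac{4}{7}\right)} = - 72 \frac{1}{5 \cdot \frac{3}{7}} = - 72 \cdot \frac{1}{5} \cdot \frac{7}{3} = \left(-72\right) \frac{7}{15} = - \frac{168}{5}$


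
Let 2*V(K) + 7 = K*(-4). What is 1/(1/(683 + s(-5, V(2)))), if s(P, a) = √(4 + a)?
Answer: 683 + I*√14/2 ≈ 683.0 + 1.8708*I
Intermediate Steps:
V(K) = -7/2 - 2*K (V(K) = -7/2 + (K*(-4))/2 = -7/2 + (-4*K)/2 = -7/2 - 2*K)
1/(1/(683 + s(-5, V(2)))) = 1/(1/(683 + √(4 + (-7/2 - 2*2)))) = 1/(1/(683 + √(4 + (-7/2 - 4)))) = 1/(1/(683 + √(4 - 15/2))) = 1/(1/(683 + √(-7/2))) = 1/(1/(683 + I*√14/2)) = 683 + I*√14/2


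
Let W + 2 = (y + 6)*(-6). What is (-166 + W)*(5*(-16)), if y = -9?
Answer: 12000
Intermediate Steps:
W = 16 (W = -2 + (-9 + 6)*(-6) = -2 - 3*(-6) = -2 + 18 = 16)
(-166 + W)*(5*(-16)) = (-166 + 16)*(5*(-16)) = -150*(-80) = 12000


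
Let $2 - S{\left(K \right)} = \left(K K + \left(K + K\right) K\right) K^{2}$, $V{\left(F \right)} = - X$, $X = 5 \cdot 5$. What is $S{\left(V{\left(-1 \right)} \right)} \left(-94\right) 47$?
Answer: $5177334914$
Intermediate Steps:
$X = 25$
$V{\left(F \right)} = -25$ ($V{\left(F \right)} = \left(-1\right) 25 = -25$)
$S{\left(K \right)} = 2 - 3 K^{4}$ ($S{\left(K \right)} = 2 - \left(K K + \left(K + K\right) K\right) K^{2} = 2 - \left(K^{2} + 2 K K\right) K^{2} = 2 - \left(K^{2} + 2 K^{2}\right) K^{2} = 2 - 3 K^{2} K^{2} = 2 - 3 K^{4}$)
$S{\left(V{\left(-1 \right)} \right)} \left(-94\right) 47 = \left(2 - 3 \left(-25\right)^{4}\right) \left(-94\right) 47 = \left(2 - 1171875\right) \left(-94\right) 47 = \left(-1171873\right) \left(-94\right) 47 = 110156062 \cdot 47 = 5177334914$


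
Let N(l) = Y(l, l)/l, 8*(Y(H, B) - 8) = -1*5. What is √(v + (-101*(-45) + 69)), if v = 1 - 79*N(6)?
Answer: √650577/12 ≈ 67.215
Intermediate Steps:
Y(H, B) = 59/8 (Y(H, B) = 8 + (-1*5)/8 = 8 + (⅛)*(-5) = 8 - 5/8 = 59/8)
N(l) = 59/(8*l)
v = -4613/48 (v = 1 - 4661/(8*6) = 1 - 79*59/48 = 1 - 4661/48 = -4613/48 ≈ -96.104)
√(v + (-101*(-45) + 69)) = √(-4613/48 + (-101*(-45) + 69)) = √(-4613/48 + (4545 + 69)) = √(-4613/48 + 4614) = √(216859/48) = √650577/12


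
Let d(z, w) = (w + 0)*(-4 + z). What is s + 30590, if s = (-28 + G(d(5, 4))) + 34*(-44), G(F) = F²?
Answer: 29082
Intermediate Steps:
d(z, w) = w*(-4 + z)
s = -1508 (s = (-28 + (4*(-4 + 5))²) + 34*(-44) = (-28 + (4*1)²) - 1496 = (-28 + 4²) - 1496 = (-28 + 16) - 1496 = -12 - 1496 = -1508)
s + 30590 = -1508 + 30590 = 29082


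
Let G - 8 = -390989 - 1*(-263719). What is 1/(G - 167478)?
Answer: -1/294740 ≈ -3.3928e-6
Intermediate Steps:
G = -127262 (G = 8 + (-390989 - 1*(-263719)) = 8 + (-390989 + 263719) = 8 - 127270 = -127262)
1/(G - 167478) = 1/(-127262 - 167478) = 1/(-294740) = -1/294740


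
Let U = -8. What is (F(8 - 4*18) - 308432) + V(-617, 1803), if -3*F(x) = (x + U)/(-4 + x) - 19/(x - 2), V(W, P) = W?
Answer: -1040260445/3366 ≈ -3.0905e+5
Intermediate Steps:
F(x) = 19/(3*(-2 + x)) - (-8 + x)/(3*(-4 + x)) (F(x) = -((x - 8)/(-4 + x) - 19/(x - 2))/3 = -((-8 + x)/(-4 + x) - 19/(-2 + x))/3 = -(-19/(-2 + x) + (-8 + x)/(-4 + x))/3 = 19/(3*(-2 + x)) - (-8 + x)/(3*(-4 + x)))
(F(8 - 4*18) - 308432) + V(-617, 1803) = ((-92 - (8 - 4*18)² + 29*(8 - 4*18))/(3*(8 + (8 - 4*18)² - 6*(8 - 4*18))) - 308432) - 617 = ((-92 - (8 - 72)² + 29*(8 - 72))/(3*(8 + (8 - 72)² - 6*(8 - 72))) - 308432) - 617 = ((-92 - 1*(-64)² + 29*(-64))/(3*(8 + (-64)² - 6*(-64))) - 308432) - 617 = ((-92 - 1*4096 - 1856)/(3*(8 + 4096 + 384)) - 308432) - 617 = ((⅓)*(-92 - 4096 - 1856)/4488 - 308432) - 617 = ((⅓)*(1/4488)*(-6044) - 308432) - 617 = (-1511/3366 - 308432) - 617 = -1038183623/3366 - 617 = -1040260445/3366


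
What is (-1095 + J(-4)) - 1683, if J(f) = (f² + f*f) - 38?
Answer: -2784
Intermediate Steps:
J(f) = -38 + 2*f² (J(f) = (f² + f²) - 38 = 2*f² - 38 = -38 + 2*f²)
(-1095 + J(-4)) - 1683 = (-1095 + (-38 + 2*(-4)²)) - 1683 = (-1095 + (-38 + 2*16)) - 1683 = (-1095 + (-38 + 32)) - 1683 = (-1095 - 6) - 1683 = -1101 - 1683 = -2784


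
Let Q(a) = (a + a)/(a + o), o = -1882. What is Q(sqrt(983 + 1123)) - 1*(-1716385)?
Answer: 3037845256859/1769909 - 16938*sqrt(26)/1769909 ≈ 1.7164e+6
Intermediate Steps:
Q(a) = 2*a/(-1882 + a) (Q(a) = (a + a)/(a - 1882) = (2*a)/(-1882 + a) = 2*a/(-1882 + a))
Q(sqrt(983 + 1123)) - 1*(-1716385) = 2*sqrt(983 + 1123)/(-1882 + sqrt(983 + 1123)) - 1*(-1716385) = 2*sqrt(2106)/(-1882 + sqrt(2106)) + 1716385 = 2*(9*sqrt(26))/(-1882 + 9*sqrt(26)) + 1716385 = 18*sqrt(26)/(-1882 + 9*sqrt(26)) + 1716385 = 1716385 + 18*sqrt(26)/(-1882 + 9*sqrt(26))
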